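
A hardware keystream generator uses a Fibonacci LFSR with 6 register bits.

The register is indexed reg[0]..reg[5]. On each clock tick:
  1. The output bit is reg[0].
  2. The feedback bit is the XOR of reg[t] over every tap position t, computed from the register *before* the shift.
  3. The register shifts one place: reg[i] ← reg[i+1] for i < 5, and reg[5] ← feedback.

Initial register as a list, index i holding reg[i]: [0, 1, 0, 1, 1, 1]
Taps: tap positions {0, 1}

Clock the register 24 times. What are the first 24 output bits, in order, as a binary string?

k : reg_k → out_k, fb_k
0: 010111 → 0, fb=1
1: 101111 → 1, fb=1
2: 011111 → 0, fb=1
3: 111111 → 1, fb=0
4: 111110 → 1, fb=0
5: 111100 → 1, fb=0
6: 111000 → 1, fb=0
7: 110000 → 1, fb=0
8: 100000 → 1, fb=1
9: 000001 → 0, fb=0
10: 000010 → 0, fb=0
11: 000100 → 0, fb=0
12: 001000 → 0, fb=0
13: 010000 → 0, fb=1
14: 100001 → 1, fb=1
15: 000011 → 0, fb=0
16: 000110 → 0, fb=0
17: 001100 → 0, fb=0
18: 011000 → 0, fb=1
19: 110001 → 1, fb=0
20: 100010 → 1, fb=1
21: 000101 → 0, fb=0
22: 001010 → 0, fb=0
23: 010100 → 0, fb=1

010111111000001000011000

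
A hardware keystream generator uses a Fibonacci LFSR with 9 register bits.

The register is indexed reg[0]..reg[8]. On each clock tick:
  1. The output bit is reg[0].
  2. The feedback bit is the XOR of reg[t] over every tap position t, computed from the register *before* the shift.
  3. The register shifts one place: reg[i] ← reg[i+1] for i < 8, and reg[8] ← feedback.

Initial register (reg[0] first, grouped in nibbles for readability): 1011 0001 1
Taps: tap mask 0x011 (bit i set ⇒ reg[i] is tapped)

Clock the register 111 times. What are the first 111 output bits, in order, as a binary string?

101100011101011001011001111000111110111010000011010110110111011000001011010111110101010100000010100101011110010

tick  register→output (feedback)
  0  101100011→1 (1)
  1  011000111→0 (0)
  2  110001110→1 (1)
  3  100011101→1 (0)
  4  000111010→0 (1)
  5  001110101→0 (1)
  6  011101011→0 (0)
  7  111010110→1 (0)
  8  110101100→1 (1)
  9  101011001→1 (0)
 10  010110010→0 (1)
 11  101100101→1 (1)
 12  011001011→0 (0)
 13  110010110→1 (0)
 14  100101100→1 (1)
 15  001011001→0 (1)
 16  010110011→0 (1)
 17  101100111→1 (1)
 18  011001111→0 (0)
 19  110011110→1 (0)
 20  100111100→1 (0)
 21  001111000→0 (1)
 22  011110001→0 (1)
 23  111100011→1 (1)
 24  111000111→1 (1)
 25  110001111→1 (1)
 26  100011111→1 (0)
 27  000111110→0 (1)
 28  001111101→0 (1)
 29  011111011→0 (1)
 30  111110111→1 (0)
 31  111101110→1 (1)
 32  111011101→1 (0)
 33  110111010→1 (0)
 34  101110100→1 (0)
 35  011101000→0 (0)
 36  111010000→1 (0)
 37  110100000→1 (1)
 38  101000001→1 (1)
 39  010000011→0 (0)
 40  100000110→1 (1)
 41  000001101→0 (0)
 42  000011010→0 (1)
 43  000110101→0 (1)
 44  001101011→0 (0)
 45  011010110→0 (1)
 46  110101101→1 (1)
 47  101011011→1 (0)
 48  010110110→0 (1)
 49  101101101→1 (1)
 50  011011011→0 (1)
 51  110110111→1 (0)
 52  101101110→1 (1)
 53  011011101→0 (1)
 54  110111011→1 (0)
 55  101110110→1 (0)
 56  011101100→0 (0)
 57  111011000→1 (0)
 58  110110000→1 (0)
 59  101100000→1 (1)
 60  011000001→0 (0)
 61  110000010→1 (1)
 62  100000101→1 (1)
 63  000001011→0 (0)
 64  000010110→0 (1)
 65  000101101→0 (0)
 66  001011010→0 (1)
 67  010110101→0 (1)
 68  101101011→1 (1)
 69  011010111→0 (1)
 70  110101111→1 (1)
 71  101011111→1 (0)
 72  010111110→0 (1)
 73  101111101→1 (0)
 74  011111010→0 (1)
 75  111110101→1 (0)
 76  111101010→1 (1)
 77  111010101→1 (0)
 78  110101010→1 (1)
 79  101010101→1 (0)
 80  010101010→0 (0)
 81  101010100→1 (0)
 82  010101000→0 (0)
 83  101010000→1 (0)
 84  010100000→0 (0)
 85  101000000→1 (1)
 86  010000001→0 (0)
 87  100000010→1 (1)
 88  000000101→0 (0)
 89  000001010→0 (0)
 90  000010100→0 (1)
 91  000101001→0 (0)
 92  001010010→0 (1)
 93  010100101→0 (0)
 94  101001010→1 (1)
 95  010010101→0 (1)
 96  100101011→1 (1)
 97  001010111→0 (1)
 98  010101111→0 (0)
 99  101011110→1 (0)
100  010111100→0 (1)
101  101111001→1 (0)
102  011110010→0 (1)
103  111100101→1 (1)
104  111001011→1 (1)
105  110010111→1 (0)
106  100101110→1 (1)
107  001011101→0 (1)
108  010111011→0 (1)
109  101110111→1 (0)
110  011101110→0 (0)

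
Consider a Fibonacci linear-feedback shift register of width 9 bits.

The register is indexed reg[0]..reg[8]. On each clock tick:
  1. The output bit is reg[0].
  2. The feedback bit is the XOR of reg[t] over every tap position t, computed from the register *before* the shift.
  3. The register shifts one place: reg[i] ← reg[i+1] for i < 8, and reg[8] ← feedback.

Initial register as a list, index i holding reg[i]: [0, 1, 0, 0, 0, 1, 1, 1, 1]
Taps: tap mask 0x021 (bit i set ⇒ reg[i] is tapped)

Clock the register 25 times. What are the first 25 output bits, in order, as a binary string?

tick  register→output (feedback)
  0  010001111→0 (1)
  1  100011111→1 (0)
  2  000111110→0 (1)
  3  001111101→0 (1)
  4  011111011→0 (1)
  5  111110111→1 (1)
  6  111101111→1 (0)
  7  111011110→1 (0)
  8  110111100→1 (0)
  9  101111000→1 (0)
 10  011110000→0 (0)
 11  111100000→1 (1)
 12  111000001→1 (1)
 13  110000011→1 (1)
 14  100000111→1 (1)
 15  000001111→0 (1)
 16  000011111→0 (1)
 17  000111111→0 (1)
 18  001111111→0 (1)
 19  011111111→0 (1)
 20  111111111→1 (0)
 21  111111110→1 (0)
 22  111111100→1 (0)
 23  111111000→1 (0)
 24  111110000→1 (1)

0100011111011110000011111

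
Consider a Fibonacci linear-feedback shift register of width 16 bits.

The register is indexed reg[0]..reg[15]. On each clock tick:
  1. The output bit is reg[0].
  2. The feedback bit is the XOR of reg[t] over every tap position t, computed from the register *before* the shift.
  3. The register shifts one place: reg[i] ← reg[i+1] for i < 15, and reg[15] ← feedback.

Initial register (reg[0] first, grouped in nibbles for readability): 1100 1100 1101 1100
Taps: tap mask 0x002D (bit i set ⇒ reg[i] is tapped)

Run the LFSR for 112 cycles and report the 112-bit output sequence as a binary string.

1100110011011100000000101100110001000110000101111010110000000001111111000011011001101011100100011110101101100100

k : reg_k → out_k, fb_k
0: 1100110011011100 → 1, fb=0
1: 1001100110111000 → 1, fb=0
2: 0011001101110000 → 0, fb=0
3: 0110011011100000 → 0, fb=0
4: 1100110111000000 → 1, fb=0
5: 1001101110000000 → 1, fb=0
6: 0011011100000000 → 0, fb=1
7: 0110111000000001 → 0, fb=0
8: 1101110000000010 → 1, fb=1
9: 1011100000000101 → 1, fb=1
10: 0111000000001011 → 0, fb=0
11: 1110000000010110 → 1, fb=0
12: 1100000000101100 → 1, fb=1
13: 1000000001011001 → 1, fb=1
14: 0000000010110011 → 0, fb=0
15: 0000000101100110 → 0, fb=0
16: 0000001011001100 → 0, fb=0
17: 0000010110011000 → 0, fb=1
18: 0000101100110001 → 0, fb=0
19: 0001011001100010 → 0, fb=0
20: 0010110011000100 → 0, fb=0
21: 0101100110001000 → 0, fb=1
22: 1011001100010001 → 1, fb=1
23: 0110011000100011 → 0, fb=0
24: 1100110001000110 → 1, fb=0
25: 1001100010001100 → 1, fb=0
26: 0011000100011000 → 0, fb=0
27: 0110001000110000 → 0, fb=1
28: 1100010001100001 → 1, fb=0
29: 1000100011000010 → 1, fb=1
30: 0001000110000101 → 0, fb=1
31: 0010001100001011 → 0, fb=1
32: 0100011000010111 → 0, fb=1
33: 1000110000101111 → 1, fb=0
34: 0001100001011110 → 0, fb=1
35: 0011000010111101 → 0, fb=0
36: 0110000101111010 → 0, fb=1
37: 1100001011110101 → 1, fb=1
38: 1000010111101011 → 1, fb=0
39: 0000101111010110 → 0, fb=0
40: 0001011110101100 → 0, fb=0
41: 0010111101011000 → 0, fb=0
42: 0101111010110000 → 0, fb=0
43: 1011110101100000 → 1, fb=0
44: 0111101011000000 → 0, fb=0
45: 1111010110000000 → 1, fb=0
46: 1110101100000000 → 1, fb=0
47: 1101011000000000 → 1, fb=1
48: 1010110000000001 → 1, fb=1
49: 0101100000000011 → 0, fb=1
50: 1011000000000111 → 1, fb=1
51: 0110000000001111 → 0, fb=1
52: 1100000000011111 → 1, fb=1
53: 1000000000111111 → 1, fb=1
54: 0000000001111111 → 0, fb=0
55: 0000000011111110 → 0, fb=0
56: 0000000111111100 → 0, fb=0
57: 0000001111111000 → 0, fb=0
58: 0000011111110000 → 0, fb=1
59: 0000111111100001 → 0, fb=1
60: 0001111111000011 → 0, fb=0
61: 0011111110000110 → 0, fb=1
62: 0111111100001101 → 0, fb=1
63: 1111111000011011 → 1, fb=0
64: 1111110000110110 → 1, fb=0
65: 1111100001101100 → 1, fb=1
66: 1111000011011001 → 1, fb=1
67: 1110000110110011 → 1, fb=0
68: 1100001101100110 → 1, fb=1
69: 1000011011001101 → 1, fb=0
70: 0000110110011010 → 0, fb=1
71: 0001101100110101 → 0, fb=1
72: 0011011001101011 → 0, fb=1
73: 0110110011010111 → 0, fb=0
74: 1101100110101110 → 1, fb=0
75: 1011001101011100 → 1, fb=1
76: 0110011010111001 → 0, fb=0
77: 1100110101110010 → 1, fb=0
78: 1001101011100100 → 1, fb=0
79: 0011010111001000 → 0, fb=1
80: 0110101110010001 → 0, fb=1
81: 1101011100100011 → 1, fb=1
82: 1010111001000111 → 1, fb=1
83: 0101110010001111 → 0, fb=0
84: 1011100100011110 → 1, fb=1
85: 0111001000111101 → 0, fb=0
86: 1110010001111010 → 1, fb=1
87: 1100100011110101 → 1, fb=1
88: 1001000111101011 → 1, fb=0
89: 0010001111010110 → 0, fb=1
90: 0100011110101101 → 0, fb=1
91: 1000111101011011 → 1, fb=0
92: 0001111010110110 → 0, fb=0
93: 0011110101101100 → 0, fb=1
94: 0111101011011001 → 0, fb=0
95: 1111010110110010 → 1, fb=0
96: 1110101101100100 → 1, fb=0
97: 1101011011001000 → 1, fb=1
98: 1010110110010001 → 1, fb=1
99: 0101101100100011 → 0, fb=1
100: 1011011001000111 → 1, fb=0
101: 0110110010001110 → 0, fb=0
102: 1101100100011100 → 1, fb=0
103: 1011001000111000 → 1, fb=1
104: 0110010001110001 → 0, fb=0
105: 1100100011100010 → 1, fb=1
106: 1001000111000101 → 1, fb=0
107: 0010001110001010 → 0, fb=1
108: 0100011100010101 → 0, fb=1
109: 1000111000101011 → 1, fb=0
110: 0001110001010110 → 0, fb=0
111: 0011100010101100 → 0, fb=0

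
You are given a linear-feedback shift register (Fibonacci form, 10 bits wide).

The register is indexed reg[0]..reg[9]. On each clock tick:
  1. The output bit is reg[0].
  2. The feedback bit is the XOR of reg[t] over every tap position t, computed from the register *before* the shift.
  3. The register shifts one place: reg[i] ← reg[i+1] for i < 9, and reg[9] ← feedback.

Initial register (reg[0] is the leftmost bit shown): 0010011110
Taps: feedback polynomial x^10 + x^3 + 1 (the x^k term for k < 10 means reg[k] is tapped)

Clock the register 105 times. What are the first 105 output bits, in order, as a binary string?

tick  register→output (feedback)
  0  0010011110→0 (0)
  1  0100111100→0 (0)
  2  1001111000→1 (0)
  3  0011110000→0 (1)
  4  0111100001→0 (1)
  5  1111000011→1 (0)
  6  1110000110→1 (1)
  7  1100001101→1 (1)
  8  1000011011→1 (1)
  9  0000110111→0 (0)
 10  0001101110→0 (1)
 11  0011011101→0 (1)
 12  0110111011→0 (0)
 13  1101110110→1 (0)
 14  1011101100→1 (0)
 15  0111011000→0 (1)
 16  1110110001→1 (1)
 17  1101100011→1 (0)
 18  1011000110→1 (0)
 19  0110001100→0 (0)
 20  1100011000→1 (1)
 21  1000110001→1 (1)
 22  0001100011→0 (1)
 23  0011000111→0 (1)
 24  0110001111→0 (0)
 25  1100011110→1 (1)
 26  1000111101→1 (1)
 27  0001111011→0 (1)
 28  0011110111→0 (1)
 29  0111101111→0 (1)
 30  1111011111→1 (0)
 31  1110111110→1 (1)
 32  1101111101→1 (0)
 33  1011111010→1 (0)
 34  0111110100→0 (1)
 35  1111101001→1 (0)
 36  1111010010→1 (0)
 37  1110100100→1 (1)
 38  1101001001→1 (0)
 39  1010010010→1 (1)
 40  0100100101→0 (0)
 41  1001001010→1 (0)
 42  0010010100→0 (0)
 43  0100101000→0 (0)
 44  1001010000→1 (0)
 45  0010100000→0 (0)
 46  0101000000→0 (1)
 47  1010000001→1 (1)
 48  0100000011→0 (0)
 49  1000000110→1 (1)
 50  0000001101→0 (0)
 51  0000011010→0 (0)
 52  0000110100→0 (0)
 53  0001101000→0 (1)
 54  0011010001→0 (1)
 55  0110100011→0 (0)
 56  1101000110→1 (0)
 57  1010001100→1 (1)
 58  0100011001→0 (0)
 59  1000110010→1 (1)
 60  0001100101→0 (1)
 61  0011001011→0 (1)
 62  0110010111→0 (0)
 63  1100101110→1 (1)
 64  1001011101→1 (0)
 65  0010111010→0 (0)
 66  0101110100→0 (1)
 67  1011101001→1 (0)
 68  0111010010→0 (1)
 69  1110100101→1 (1)
 70  1101001011→1 (0)
 71  1010010110→1 (1)
 72  0100101101→0 (0)
 73  1001011010→1 (0)
 74  0010110100→0 (0)
 75  0101101000→0 (1)
 76  1011010001→1 (0)
 77  0110100010→0 (0)
 78  1101000100→1 (0)
 79  1010001000→1 (1)
 80  0100010001→0 (0)
 81  1000100010→1 (1)
 82  0001000101→0 (1)
 83  0010001011→0 (0)
 84  0100010110→0 (0)
 85  1000101100→1 (1)
 86  0001011001→0 (1)
 87  0010110011→0 (0)
 88  0101100110→0 (1)
 89  1011001101→1 (0)
 90  0110011010→0 (0)
 91  1100110100→1 (1)
 92  1001101001→1 (0)
 93  0011010010→0 (1)
 94  0110100101→0 (0)
 95  1101001010→1 (0)
 96  1010010100→1 (1)
 97  0100101001→0 (0)
 98  1001010010→1 (0)
 99  0010100100→0 (0)
100  0101001000→0 (1)
101  1010010001→1 (1)
102  0100100011→0 (0)
103  1001000110→1 (0)
104  0010001100→0 (0)

001001111000011011101100011000111101111101001001010000001101000110010111010010110100010001011001101001010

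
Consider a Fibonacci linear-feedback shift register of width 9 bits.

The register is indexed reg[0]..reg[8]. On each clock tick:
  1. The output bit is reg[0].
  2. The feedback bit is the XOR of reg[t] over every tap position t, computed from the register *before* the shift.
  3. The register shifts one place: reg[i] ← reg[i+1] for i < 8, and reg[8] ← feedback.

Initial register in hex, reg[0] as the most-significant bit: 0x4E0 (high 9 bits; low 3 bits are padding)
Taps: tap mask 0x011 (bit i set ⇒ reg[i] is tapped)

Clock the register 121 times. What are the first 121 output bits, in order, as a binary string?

k : reg_k → out_k, fb_k
0: 010011100 → 0, fb=1
1: 100111001 → 1, fb=0
2: 001110010 → 0, fb=1
3: 011100101 → 0, fb=0
4: 111001010 → 1, fb=1
5: 110010101 → 1, fb=0
6: 100101010 → 1, fb=1
7: 001010101 → 0, fb=1
8: 010101011 → 0, fb=0
9: 101010110 → 1, fb=0
10: 010101100 → 0, fb=0
11: 101011000 → 1, fb=0
12: 010110000 → 0, fb=1
13: 101100001 → 1, fb=1
14: 011000011 → 0, fb=0
15: 110000110 → 1, fb=1
16: 100001101 → 1, fb=1
17: 000011011 → 0, fb=1
18: 000110111 → 0, fb=1
19: 001101111 → 0, fb=0
20: 011011110 → 0, fb=1
21: 110111101 → 1, fb=0
22: 101111010 → 1, fb=0
23: 011110100 → 0, fb=1
24: 111101001 → 1, fb=1
25: 111010011 → 1, fb=0
26: 110100110 → 1, fb=1
27: 101001101 → 1, fb=1
28: 010011011 → 0, fb=1
29: 100110111 → 1, fb=0
30: 001101110 → 0, fb=0
31: 011011100 → 0, fb=1
32: 110111001 → 1, fb=0
33: 101110010 → 1, fb=0
34: 011100100 → 0, fb=0
35: 111001000 → 1, fb=1
36: 110010001 → 1, fb=0
37: 100100010 → 1, fb=1
38: 001000101 → 0, fb=0
39: 010001010 → 0, fb=0
40: 100010100 → 1, fb=0
41: 000101000 → 0, fb=0
42: 001010000 → 0, fb=1
43: 010100001 → 0, fb=0
44: 101000010 → 1, fb=1
45: 010000101 → 0, fb=0
46: 100001010 → 1, fb=1
47: 000010101 → 0, fb=1
48: 000101011 → 0, fb=0
49: 001010110 → 0, fb=1
50: 010101101 → 0, fb=0
51: 101011010 → 1, fb=0
52: 010110100 → 0, fb=1
53: 101101001 → 1, fb=1
54: 011010011 → 0, fb=1
55: 110100111 → 1, fb=1
56: 101001111 → 1, fb=1
57: 010011111 → 0, fb=1
58: 100111111 → 1, fb=0
59: 001111110 → 0, fb=1
60: 011111101 → 0, fb=1
61: 111111011 → 1, fb=0
62: 111110110 → 1, fb=0
63: 111101100 → 1, fb=1
64: 111011001 → 1, fb=0
65: 110110010 → 1, fb=0
66: 101100100 → 1, fb=1
67: 011001001 → 0, fb=0
68: 110010010 → 1, fb=0
69: 100100100 → 1, fb=1
70: 001001001 → 0, fb=0
71: 010010010 → 0, fb=1
72: 100100101 → 1, fb=1
73: 001001011 → 0, fb=0
74: 010010110 → 0, fb=1
75: 100101101 → 1, fb=1
76: 001011011 → 0, fb=1
77: 010110111 → 0, fb=1
78: 101101111 → 1, fb=1
79: 011011111 → 0, fb=1
80: 110111111 → 1, fb=0
81: 101111110 → 1, fb=0
82: 011111100 → 0, fb=1
83: 111111001 → 1, fb=0
84: 111110010 → 1, fb=0
85: 111100100 → 1, fb=1
86: 111001001 → 1, fb=1
87: 110010011 → 1, fb=0
88: 100100110 → 1, fb=1
89: 001001101 → 0, fb=0
90: 010011010 → 0, fb=1
91: 100110101 → 1, fb=0
92: 001101010 → 0, fb=0
93: 011010100 → 0, fb=1
94: 110101001 → 1, fb=1
95: 101010011 → 1, fb=0
96: 010100110 → 0, fb=0
97: 101001100 → 1, fb=1
98: 010011001 → 0, fb=1
99: 100110011 → 1, fb=0
100: 001100110 → 0, fb=0
101: 011001100 → 0, fb=0
102: 110011000 → 1, fb=0
103: 100110000 → 1, fb=0
104: 001100000 → 0, fb=0
105: 011000000 → 0, fb=0
106: 110000000 → 1, fb=1
107: 100000001 → 1, fb=1
108: 000000011 → 0, fb=0
109: 000000110 → 0, fb=0
110: 000001100 → 0, fb=0
111: 000011000 → 0, fb=1
112: 000110001 → 0, fb=1
113: 001100011 → 0, fb=0
114: 011000110 → 0, fb=0
115: 110001100 → 1, fb=1
116: 100011001 → 1, fb=0
117: 000110010 → 0, fb=1
118: 001100101 → 0, fb=0
119: 011001010 → 0, fb=0
120: 110010100 → 1, fb=0

0100111001010101100001101111010011011100100010100001010110100111111011001001001011011111100100110101001100110000000110001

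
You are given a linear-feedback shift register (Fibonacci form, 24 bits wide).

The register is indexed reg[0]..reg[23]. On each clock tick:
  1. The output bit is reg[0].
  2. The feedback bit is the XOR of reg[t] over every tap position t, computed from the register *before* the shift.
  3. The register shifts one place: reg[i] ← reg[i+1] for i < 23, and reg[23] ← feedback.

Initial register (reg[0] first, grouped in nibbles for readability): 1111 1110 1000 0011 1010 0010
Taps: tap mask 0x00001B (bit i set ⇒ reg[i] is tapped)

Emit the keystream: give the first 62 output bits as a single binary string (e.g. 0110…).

11111110100000111010001000011111101000111101011100100111110001

k : reg_k → out_k, fb_k
0: 111111101000001110100010 → 1, fb=0
1: 111111010000011101000100 → 1, fb=0
2: 111110100000111010001000 → 1, fb=0
3: 111101000001110100010000 → 1, fb=1
4: 111010000011101000100001 → 1, fb=1
5: 110100000111010001000011 → 1, fb=1
6: 101000001110100010000111 → 1, fb=1
7: 010000011101000100001111 → 0, fb=1
8: 100000111010001000011111 → 1, fb=1
9: 000001110100010000111111 → 0, fb=0
10: 000011101000100001111110 → 0, fb=1
11: 000111010001000011111101 → 0, fb=0
12: 001110100010000111111010 → 0, fb=0
13: 011101000100001111110100 → 0, fb=0
14: 111010001000011111101000 → 1, fb=1
15: 110100010000111111010001 → 1, fb=1
16: 101000100001111110100011 → 1, fb=1
17: 010001000011111101000111 → 0, fb=1
18: 100010000111111010001111 → 1, fb=0
19: 000100001111110100011110 → 0, fb=1
20: 001000011111101000111101 → 0, fb=0
21: 010000111111010001111010 → 0, fb=1
22: 100001111110100011110101 → 1, fb=1
23: 000011111101000111101011 → 0, fb=1
24: 000111111010001111010111 → 0, fb=0
25: 001111110100011110101110 → 0, fb=0
26: 011111101000111101011100 → 0, fb=1
27: 111111010001111010111001 → 1, fb=0
28: 111110100011110101110010 → 1, fb=0
29: 111101000111101011100100 → 1, fb=1
30: 111010001111010111001001 → 1, fb=1
31: 110100011110101110010011 → 1, fb=1
32: 101000111101011100100111 → 1, fb=1
33: 010001111010111001001111 → 0, fb=1
34: 100011110101110010011111 → 1, fb=0
35: 000111101011100100111110 → 0, fb=0
36: 001111010111001001111100 → 0, fb=0
37: 011110101110010011111000 → 0, fb=1
38: 111101011100100111110001 → 1, fb=1
39: 111010111001001111100011 → 1, fb=1
40: 110101110010011111000111 → 1, fb=1
41: 101011100100111110001111 → 1, fb=0
42: 010111001001111100011110 → 0, fb=1
43: 101110010011111000111101 → 1, fb=1
44: 011100100111110001111011 → 0, fb=0
45: 111001001111100011110110 → 1, fb=0
46: 110010011111000111101100 → 1, fb=1
47: 100100111110001111011001 → 1, fb=0
48: 001001111100011110110010 → 0, fb=0
49: 010011111000111101100100 → 0, fb=0
50: 100111110001111011001000 → 1, fb=1
51: 001111100011110110010001 → 0, fb=0
52: 011111000111101100100010 → 0, fb=1
53: 111110001111011001000101 → 1, fb=0
54: 111100011110110010001010 → 1, fb=1
55: 111000111101100100010101 → 1, fb=0
56: 110001111011001000101010 → 1, fb=0
57: 100011110110010001010100 → 1, fb=0
58: 000111101100100010101000 → 0, fb=0
59: 001111011001000101010000 → 0, fb=0
60: 011110110010001010100000 → 0, fb=1
61: 111101100100010101000001 → 1, fb=1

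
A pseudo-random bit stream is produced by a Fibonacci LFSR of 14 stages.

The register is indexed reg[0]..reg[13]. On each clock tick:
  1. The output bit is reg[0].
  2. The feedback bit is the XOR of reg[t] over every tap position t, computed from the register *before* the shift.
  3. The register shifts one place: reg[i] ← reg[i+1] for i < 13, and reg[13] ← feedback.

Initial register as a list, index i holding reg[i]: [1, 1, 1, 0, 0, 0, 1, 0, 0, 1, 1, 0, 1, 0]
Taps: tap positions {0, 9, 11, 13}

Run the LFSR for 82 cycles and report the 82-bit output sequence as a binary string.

1110001001101001010011000111000011001011010111000111111001110111001110100111111101

tick  register→output (feedback)
  0  11100010011010→1 (0)
  1  11000100110100→1 (1)
  2  10001001101001→1 (0)
  3  00010011010010→0 (1)
  4  00100110100101→0 (0)
  5  01001101001010→0 (0)
  6  10011010010100→1 (1)
  7  00110100101001→0 (1)
  8  01101001010011→0 (0)
  9  11010010100110→1 (0)
 10  10100101001100→1 (0)
 11  01001010011000→0 (1)
 12  10010100110001→1 (1)
 13  00101001100011→0 (1)
 14  01010011000111→0 (0)
 15  10100110001110→1 (0)
 16  01001100011100→0 (0)
 17  10011000111000→1 (0)
 18  00110001110000→0 (1)
 19  01100011100001→0 (1)
 20  11000111000011→1 (0)
 21  10001110000110→1 (0)
 22  00011100001100→0 (1)
 23  00111000011001→0 (0)
 24  01110000110010→0 (1)
 25  11100001100101→1 (1)
 26  11000011001011→1 (0)
 27  10000110010110→1 (1)
 28  00001100101101→0 (0)
 29  00011001011010→0 (1)
 30  00110010110101→0 (1)
 31  01100101101011→0 (1)
 32  11001011010111→1 (0)
 33  10010110101110→1 (0)
 34  00101101011100→0 (0)
 35  01011010111000→0 (1)
 36  10110101110001→1 (1)
 37  01101011100011→0 (1)
 38  11010111000111→1 (1)
 39  10101110001111→1 (1)
 40  01011100011111→0 (1)
 41  10111000111111→1 (0)
 42  01110001111110→0 (0)
 43  11100011111100→1 (1)
 44  11000111111001→1 (1)
 45  10001111110011→1 (1)
 46  00011111100111→0 (0)
 47  00111111001110→0 (1)
 48  01111110011101→0 (1)
 49  11111100111011→1 (1)
 50  11111001110111→1 (0)
 51  11110011101110→1 (0)
 52  11100111011100→1 (1)
 53  11001110111001→1 (1)
 54  10011101110011→1 (1)
 55  00111011100111→0 (0)
 56  01110111001110→0 (1)
 57  11101110011101→1 (0)
 58  11011100111010→1 (0)
 59  10111001110100→1 (1)
 60  01110011101001→0 (1)
 61  11100111010011→1 (1)
 62  11001110100111→1 (1)
 63  10011101001111→1 (1)
 64  00111010011111→0 (1)
 65  01110100111111→0 (1)
 66  11101001111111→1 (0)
 67  11010011111110→1 (1)
 68  10100111111101→1 (0)
 69  01001111111010→0 (1)
 70  10011111110101→1 (0)
 71  00111111101010→0 (0)
 72  01111111010100→0 (0)
 73  11111110101000→1 (1)
 74  11111101010001→1 (1)
 75  11111010100011→1 (0)
 76  11110101000110→1 (0)
 77  11101010001100→1 (0)
 78  11010100011000→1 (0)
 79  10101000110000→1 (0)
 80  01010001100000→0 (0)
 81  10100011000000→1 (1)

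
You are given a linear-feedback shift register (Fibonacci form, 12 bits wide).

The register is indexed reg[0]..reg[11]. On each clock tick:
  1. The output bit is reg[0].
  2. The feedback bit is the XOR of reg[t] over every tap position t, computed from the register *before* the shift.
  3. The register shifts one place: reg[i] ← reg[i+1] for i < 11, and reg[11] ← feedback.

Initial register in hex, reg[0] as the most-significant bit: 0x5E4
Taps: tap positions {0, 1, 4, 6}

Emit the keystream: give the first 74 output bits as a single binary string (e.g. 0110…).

step | reg (before) | out | fb
   0 | 010111100100 | 0 | 1
   1 | 101111001001 | 1 | 0
   2 | 011110010010 | 0 | 0
   3 | 111100100100 | 1 | 1
   4 | 111001001001 | 1 | 0
   5 | 110010010010 | 1 | 1
   6 | 100100100101 | 1 | 0
   7 | 001001001010 | 0 | 0
   8 | 010010010100 | 0 | 0
   9 | 100100101000 | 1 | 0
  10 | 001001010000 | 0 | 0
  11 | 010010100000 | 0 | 1
  12 | 100101000001 | 1 | 1
  13 | 001010000011 | 0 | 1
  14 | 010100000111 | 0 | 1
  15 | 101000001111 | 1 | 1
  16 | 010000011111 | 0 | 1
  17 | 100000111111 | 1 | 0
  18 | 000001111110 | 0 | 1
  19 | 000011111101 | 0 | 0
  20 | 000111111010 | 0 | 0
  21 | 001111110100 | 0 | 0
  22 | 011111101000 | 0 | 1
  23 | 111111010001 | 1 | 1
  24 | 111110100011 | 1 | 0
  25 | 111101000110 | 1 | 0
  26 | 111010001100 | 1 | 1
  27 | 110100011001 | 1 | 0
  28 | 101000110010 | 1 | 0
  29 | 010001100100 | 0 | 0
  30 | 100011001000 | 1 | 0
  31 | 000110010000 | 0 | 1
  32 | 001100100001 | 0 | 1
  33 | 011001000011 | 0 | 1
  34 | 110010000111 | 1 | 1
  35 | 100100001111 | 1 | 1
  36 | 001000011111 | 0 | 0
  37 | 010000111110 | 0 | 0
  38 | 100001111100 | 1 | 0
  39 | 000011111000 | 0 | 0
  40 | 000111110000 | 0 | 0
  41 | 001111100000 | 0 | 0
  42 | 011111000000 | 0 | 0
  43 | 111110000000 | 1 | 1
  44 | 111100000001 | 1 | 0
  45 | 111000000010 | 1 | 0
  46 | 110000000100 | 1 | 0
  47 | 100000001000 | 1 | 1
  48 | 000000010001 | 0 | 0
  49 | 000000100010 | 0 | 1
  50 | 000001000101 | 0 | 0
  51 | 000010001010 | 0 | 1
  52 | 000100010101 | 0 | 0
  53 | 001000101010 | 0 | 1
  54 | 010001010101 | 0 | 1
  55 | 100010101011 | 1 | 1
  56 | 000101010111 | 0 | 0
  57 | 001010101110 | 0 | 0
  58 | 010101011100 | 0 | 1
  59 | 101010111001 | 1 | 1
  60 | 010101110011 | 0 | 0
  61 | 101011100110 | 1 | 1
  62 | 010111001101 | 0 | 0
  63 | 101110011010 | 1 | 0
  64 | 011100110100 | 0 | 0
  65 | 111001101000 | 1 | 1
  66 | 110011010001 | 1 | 1
  67 | 100110100011 | 1 | 1
  68 | 001101000111 | 0 | 0
  69 | 011010001110 | 0 | 0
  70 | 110100011100 | 1 | 0
  71 | 101000111000 | 1 | 0
  72 | 010001110000 | 0 | 0
  73 | 100011100000 | 1 | 1

01011110010010010100000111111010001100100001111100000001000101010111001101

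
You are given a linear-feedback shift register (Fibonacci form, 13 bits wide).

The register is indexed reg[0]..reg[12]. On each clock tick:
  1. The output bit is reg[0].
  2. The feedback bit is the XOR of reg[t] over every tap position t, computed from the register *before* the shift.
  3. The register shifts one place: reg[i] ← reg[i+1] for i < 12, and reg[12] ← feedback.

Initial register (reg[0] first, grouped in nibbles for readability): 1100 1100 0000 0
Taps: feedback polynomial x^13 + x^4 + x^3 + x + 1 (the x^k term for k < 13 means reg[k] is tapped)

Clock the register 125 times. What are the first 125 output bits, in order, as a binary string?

11001100000001111010001001111110100101001111001010101101010000100100111110000010101001011100010011100001001000011100001110000

k : reg_k → out_k, fb_k
0: 1100110000000 → 1, fb=1
1: 1001100000001 → 1, fb=1
2: 0011000000011 → 0, fb=1
3: 0110000000111 → 0, fb=1
4: 1100000001111 → 1, fb=0
5: 1000000011110 → 1, fb=1
6: 0000000111101 → 0, fb=0
7: 0000001111010 → 0, fb=0
8: 0000011110100 → 0, fb=0
9: 0000111101000 → 0, fb=1
10: 0001111010001 → 0, fb=0
11: 0011110100010 → 0, fb=0
12: 0111101000100 → 0, fb=1
13: 1111010001001 → 1, fb=1
14: 1110100010011 → 1, fb=1
15: 1101000100111 → 1, fb=1
16: 1010001001111 → 1, fb=1
17: 0100010011111 → 0, fb=1
18: 1000100111111 → 1, fb=0
19: 0001001111110 → 0, fb=1
20: 0010011111101 → 0, fb=0
21: 0100111111010 → 0, fb=0
22: 1001111110100 → 1, fb=1
23: 0011111101001 → 0, fb=0
24: 0111111010010 → 0, fb=1
25: 1111110100101 → 1, fb=0
26: 1111101001010 → 1, fb=0
27: 1111010010100 → 1, fb=1
28: 1110100101001 → 1, fb=1
29: 1101001010011 → 1, fb=1
30: 1010010100111 → 1, fb=1
31: 0100101001111 → 0, fb=0
32: 1001010011110 → 1, fb=0
33: 0010100111100 → 0, fb=1
34: 0101001111001 → 0, fb=0
35: 1010011110010 → 1, fb=1
36: 0100111100101 → 0, fb=0
37: 1001111001010 → 1, fb=1
38: 0011110010101 → 0, fb=0
39: 0111100101010 → 0, fb=1
40: 1111001010101 → 1, fb=1
41: 1110010101011 → 1, fb=0
42: 1100101010110 → 1, fb=1
43: 1001010101101 → 1, fb=0
44: 0010101011010 → 0, fb=1
45: 0101010110101 → 0, fb=0
46: 1010101101010 → 1, fb=0
47: 0101011010100 → 0, fb=0
48: 1010110101000 → 1, fb=0
49: 0101101010000 → 0, fb=1
50: 1011010100001 → 1, fb=0
51: 0110101000010 → 0, fb=0
52: 1101010000100 → 1, fb=1
53: 1010100001001 → 1, fb=0
54: 0101000010010 → 0, fb=0
55: 1010000100100 → 1, fb=1
56: 0100001001001 → 0, fb=1
57: 1000010010011 → 1, fb=1
58: 0000100100111 → 0, fb=1
59: 0001001001111 → 0, fb=1
60: 0010010011111 → 0, fb=0
61: 0100100111110 → 0, fb=0
62: 1001001111100 → 1, fb=0
63: 0010011111000 → 0, fb=0
64: 0100111110000 → 0, fb=0
65: 1001111100000 → 1, fb=1
66: 0011111000001 → 0, fb=0
67: 0111110000010 → 0, fb=1
68: 1111100000101 → 1, fb=0
69: 1111000001010 → 1, fb=1
70: 1110000010101 → 1, fb=0
71: 1100000101010 → 1, fb=0
72: 1000001010100 → 1, fb=1
73: 0000010101001 → 0, fb=0
74: 0000101010010 → 0, fb=1
75: 0001010100101 → 0, fb=1
76: 0010101001011 → 0, fb=1
77: 0101010010111 → 0, fb=0
78: 1010100101110 → 1, fb=0
79: 0101001011100 → 0, fb=0
80: 1010010111000 → 1, fb=1
81: 0100101110001 → 0, fb=0
82: 1001011100010 → 1, fb=0
83: 0010111000100 → 0, fb=1
84: 0101110001001 → 0, fb=1
85: 1011100010011 → 1, fb=1
86: 0111000100111 → 0, fb=0
87: 1110001001110 → 1, fb=0
88: 1100010011100 → 1, fb=0
89: 1000100111000 → 1, fb=0
90: 0001001110000 → 0, fb=1
91: 0010011100001 → 0, fb=0
92: 0100111000010 → 0, fb=0
93: 1001110000100 → 1, fb=1
94: 0011100001001 → 0, fb=0
95: 0111000010010 → 0, fb=0
96: 1110000100100 → 1, fb=0
97: 1100001001000 → 1, fb=0
98: 1000010010000 → 1, fb=1
99: 0000100100001 → 0, fb=1
100: 0001001000011 → 0, fb=1
101: 0010010000111 → 0, fb=0
102: 0100100001110 → 0, fb=0
103: 1001000011100 → 1, fb=0
104: 0010000111000 → 0, fb=0
105: 0100001110000 → 0, fb=1
106: 1000011100001 → 1, fb=1
107: 0000111000011 → 0, fb=1
108: 0001110000111 → 0, fb=0
109: 0011100001110 → 0, fb=0
110: 0111000011100 → 0, fb=0
111: 1110000111000 → 1, fb=0
112: 1100001110000 → 1, fb=0
113: 1000011100000 → 1, fb=1
114: 0000111000001 → 0, fb=1
115: 0001110000011 → 0, fb=0
116: 0011100000110 → 0, fb=0
117: 0111000001100 → 0, fb=0
118: 1110000011000 → 1, fb=0
119: 1100000110000 → 1, fb=0
120: 1000001100000 → 1, fb=1
121: 0000011000001 → 0, fb=0
122: 0000110000010 → 0, fb=1
123: 0001100000101 → 0, fb=0
124: 0011000001010 → 0, fb=1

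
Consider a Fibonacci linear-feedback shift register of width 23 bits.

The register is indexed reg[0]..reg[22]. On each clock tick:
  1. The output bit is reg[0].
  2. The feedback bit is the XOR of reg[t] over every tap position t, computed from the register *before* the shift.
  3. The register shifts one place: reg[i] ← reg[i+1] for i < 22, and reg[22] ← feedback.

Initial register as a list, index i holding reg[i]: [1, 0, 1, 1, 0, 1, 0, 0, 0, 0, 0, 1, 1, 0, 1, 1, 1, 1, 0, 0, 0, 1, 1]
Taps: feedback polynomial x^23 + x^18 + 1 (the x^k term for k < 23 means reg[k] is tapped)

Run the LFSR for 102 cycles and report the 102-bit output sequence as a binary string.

tick  register→output (feedback)
  0  10110100000110111100011→1 (1)
  1  01101000001101111000111→0 (0)
  2  11010000011011110001110→1 (1)
  3  10100000110111100011101→1 (0)
  4  01000001101111000111010→0 (1)
  5  10000011011110001110101→1 (0)
  6  00000110111100011101010→0 (0)
  7  00001101111000111010100→0 (1)
  8  00011011110001110101001→0 (0)
  9  00110111100011101010010→0 (1)
 10  01101111000111010100101→0 (0)
 11  11011110001110101001010→1 (1)
 12  10111100011101010010101→1 (0)
 13  01111000111010100101010→0 (0)
 14  11110001110101001010100→1 (0)
 15  11100011101010010101000→1 (1)
 16  11000111010100101010001→1 (0)
 17  10001110101001010100010→1 (1)
 18  00011101010010101000101→0 (0)
 19  00111010100101010001010→0 (0)
 20  01110101001010100010100→0 (1)
 21  11101010010101000101001→1 (1)
 22  11010100101010001010011→1 (0)
 23  10101001010100010100110→1 (1)
 24  01010010101000101001101→0 (0)
 25  10100101010001010011010→1 (0)
 26  01001010100010100110100→0 (1)
 27  10010101000101001101001→1 (1)
 28  00101010001010011010011→0 (1)
 29  01010100010100110100111→0 (0)
 30  10101000101001101001110→1 (1)
 31  01010001010011010011101→0 (1)
 32  10100010100110100111011→1 (0)
 33  01000101001101001110110→0 (1)
 34  10001010011010011101101→1 (1)
 35  00010100110100111011011→0 (1)
 36  00101001101001110110111→0 (1)
 37  01010011010011101101111→0 (0)
 38  10100110100111011011110→1 (0)
 39  01001101001110110111100→0 (1)
 40  10011010011101101111001→1 (0)
 41  00110100111011011110010→0 (1)
 42  01101001110110111100101→0 (0)
 43  11010011101101111001010→1 (1)
 44  10100111011011110010101→1 (0)
 45  01001110110111100101010→0 (0)
 46  10011101101111001010100→1 (0)
 47  00111011011110010101000→0 (0)
 48  01110110111100101010000→0 (1)
 49  11101101111001010100001→1 (1)
 50  11011011110010101000011→1 (1)
 51  10110111100101010000111→1 (1)
 52  01101111001010100001111→0 (0)
 53  11011110010101000011110→1 (0)
 54  10111100101010000111100→1 (0)
 55  01111001010100001111000→0 (1)
 56  11110010101000011110001→1 (0)
 57  11100101010000111100010→1 (1)
 58  11001010100001111000101→1 (1)
 59  10010101000011110001011→1 (1)
 60  00101010000111100010111→0 (1)
 61  01010100001111000101111→0 (0)
 62  10101000011110001011110→1 (0)
 63  01010000111100010111100→0 (1)
 64  10100001111000101111001→1 (0)
 65  01000011110001011110010→0 (1)
 66  10000111100010111100101→1 (1)
 67  00001111000101111001011→0 (0)
 68  00011110001011110010110→0 (1)
 69  00111100010111100101101→0 (0)
 70  01111000101111001011010→0 (1)
 71  11110001011110010110101→1 (0)
 72  11100010111100101101010→1 (1)
 73  11000101111001011010101→1 (0)
 74  10001011110010110101010→1 (1)
 75  00010111100101101010101→0 (1)
 76  00101111001011010101011→0 (0)
 77  01011110010110101010110→0 (1)
 78  10111100101101010101101→1 (1)
 79  01111001011010101011011→0 (1)
 80  11110010110101010110111→1 (0)
 81  11100101101010101101110→1 (1)
 82  11001011010101011011101→1 (0)
 83  10010110101010110111010→1 (0)
 84  00101101010101101110100→0 (1)
 85  01011010101011011101001→0 (0)
 86  10110101010110111010010→1 (0)
 87  01101010101101110100100→0 (0)
 88  11010101011011101001000→1 (1)
 89  10101010110111010010001→1 (0)
 90  01010101101110100100010→0 (0)
 91  10101011011101001000100→1 (1)
 92  01010110111010010001001→0 (0)
 93  10101101110100100010010→1 (0)
 94  01011011101001000100100→0 (0)
 95  10110111010010001001000→1 (1)
 96  01101110100100010010001→0 (1)
 97  11011101001000100100011→1 (1)
 98  10111010010001001000111→1 (1)
 99  01110100100010010001111→0 (0)
100  11101001000100100011110→1 (0)
101  11010010001001000111100→1 (0)

101101000001101111000111010100101010001010011010011101101111001010100001111000101111001011010101011011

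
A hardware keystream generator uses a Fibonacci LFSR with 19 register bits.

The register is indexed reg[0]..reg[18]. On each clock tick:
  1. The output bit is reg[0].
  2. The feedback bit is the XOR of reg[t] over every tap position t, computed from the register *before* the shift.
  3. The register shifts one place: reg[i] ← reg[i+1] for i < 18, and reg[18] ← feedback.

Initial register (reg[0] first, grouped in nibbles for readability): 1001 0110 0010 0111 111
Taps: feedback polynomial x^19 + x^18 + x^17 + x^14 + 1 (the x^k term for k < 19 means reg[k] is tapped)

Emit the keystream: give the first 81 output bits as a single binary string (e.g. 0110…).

k : reg_k → out_k, fb_k
0: 1001011000100111111 → 1, fb=0
1: 0010110001001111110 → 0, fb=0
2: 0101100010011111100 → 0, fb=1
3: 1011000100111111001 → 1, fb=1
4: 0110001001111110011 → 0, fb=1
5: 1100010011111100111 → 1, fb=1
6: 1000100111111001111 → 1, fb=1
7: 0001001111110011111 → 0, fb=1
8: 0010011111100111111 → 0, fb=1
9: 0100111111001111111 → 0, fb=1
10: 1001111110011111111 → 1, fb=0
11: 0011111100111111110 → 0, fb=0
12: 0111111001111111100 → 0, fb=1
13: 1111110011111111001 → 1, fb=1
14: 1111100111111110011 → 1, fb=0
15: 1111001111111100110 → 1, fb=0
16: 1110011111111001100 → 1, fb=1
17: 1100111111110011001 → 1, fb=1
18: 1001111111100110011 → 1, fb=0
19: 0011111111001100110 → 0, fb=1
20: 0111111110011001101 → 0, fb=1
21: 1111111100110011011 → 1, fb=0
22: 1111111001100110110 → 1, fb=1
23: 1111110011001101101 → 1, fb=0
24: 1111100110011011010 → 1, fb=1
25: 1111001100110110101 → 1, fb=1
26: 1110011001101101011 → 1, fb=1
27: 1100110011011010111 → 1, fb=0
28: 1001100110110101110 → 1, fb=0
29: 0011001101101011100 → 0, fb=1
30: 0110011011010111001 → 0, fb=0
31: 1100110110101110010 → 1, fb=1
32: 1001101101011100101 → 1, fb=0
33: 0011011010111001010 → 0, fb=1
34: 0110110101110010101 → 0, fb=0
35: 1101101011100101010 → 1, fb=0
36: 1011010111001010100 → 1, fb=0
37: 0110101110010101000 → 0, fb=0
38: 1101011100101010000 → 1, fb=0
39: 1010111001010100000 → 1, fb=1
40: 0101110010101000001 → 0, fb=1
41: 1011100101010000011 → 1, fb=1
42: 0111001010100000111 → 0, fb=0
43: 1110010101000001110 → 1, fb=0
44: 1100101010000011100 → 1, fb=0
45: 1001010100000111000 → 1, fb=0
46: 0010101000001110000 → 0, fb=1
47: 0101010000011100001 → 0, fb=1
48: 1010100000111000011 → 1, fb=1
49: 0101000001110000111 → 0, fb=0
50: 1010000011100001110 → 1, fb=0
51: 0100000111000011100 → 0, fb=1
52: 1000001110000111001 → 1, fb=1
53: 0000011100001110011 → 0, fb=1
54: 0000111000011100111 → 0, fb=0
55: 0001110000111001110 → 0, fb=1
56: 0011100001110011101 → 0, fb=0
57: 0111000011100111010 → 0, fb=0
58: 1110000111001110100 → 1, fb=0
59: 1100001110011101000 → 1, fb=1
60: 1000011100111010001 → 1, fb=1
61: 0000111001110100011 → 0, fb=0
62: 0001110011101000110 → 0, fb=1
63: 0011100111010001101 → 0, fb=1
64: 0111001110100011011 → 0, fb=1
65: 1110011101000110111 → 1, fb=0
66: 1100111010001101110 → 1, fb=0
67: 1001110100011011100 → 1, fb=0
68: 0011101000110111000 → 0, fb=1
69: 0111010001101110001 → 0, fb=0
70: 1110100011011100010 → 1, fb=0
71: 1101000110111000100 → 1, fb=1
72: 1010001101110001001 → 1, fb=0
73: 0100011011100010010 → 0, fb=0
74: 1000110111000100100 → 1, fb=1
75: 0001101110001001001 → 0, fb=1
76: 0011011100010010011 → 0, fb=1
77: 0110111000100100111 → 0, fb=0
78: 1101110001001001110 → 1, fb=0
79: 1011100010010011100 → 1, fb=0
80: 0111000100100111000 → 0, fb=1

100101100010011111100111111110011001101101011100101010000011100001110011101000110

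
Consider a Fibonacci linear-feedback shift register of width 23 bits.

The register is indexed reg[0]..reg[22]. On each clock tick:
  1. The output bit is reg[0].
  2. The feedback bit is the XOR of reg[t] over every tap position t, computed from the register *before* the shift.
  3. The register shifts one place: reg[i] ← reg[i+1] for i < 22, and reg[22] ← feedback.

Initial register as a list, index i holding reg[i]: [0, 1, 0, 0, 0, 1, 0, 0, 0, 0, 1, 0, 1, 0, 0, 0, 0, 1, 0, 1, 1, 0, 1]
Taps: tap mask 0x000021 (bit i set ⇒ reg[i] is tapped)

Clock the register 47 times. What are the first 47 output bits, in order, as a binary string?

tick  register→output (feedback)
  0  01000100001010000101101→0 (1)
  1  10001000010100001011011→1 (1)
  2  00010000101000010110111→0 (0)
  3  00100001010000101101110→0 (0)
  4  01000010100001011011100→0 (0)
  5  10000101000010110111000→1 (0)
  6  00001010000101101110000→0 (0)
  7  00010100001011011100000→0 (1)
  8  00101000010110111000001→0 (0)
  9  01010000101101110000010→0 (0)
 10  10100001011011100000100→1 (1)
 11  01000010110111000001001→0 (0)
 12  10000101101110000010010→1 (0)
 13  00001011011100000100100→0 (0)
 14  00010110111000001001000→0 (1)
 15  00101101110000010010001→0 (1)
 16  01011011100000100100011→0 (0)
 17  10110111000001001000110→1 (0)
 18  01101110000010010001100→0 (1)
 19  11011100000100100011001→1 (0)
 20  10111000001001000110010→1 (1)
 21  01110000010010001100101→0 (0)
 22  11100000100100011001010→1 (1)
 23  11000001001000110010101→1 (1)
 24  10000010010001100101011→1 (1)
 25  00000100100011001010111→0 (1)
 26  00001001000110010101111→0 (0)
 27  00010010001100101011110→0 (0)
 28  00100100011001010111100→0 (1)
 29  01001000110010101111001→0 (0)
 30  10010001100101011110010→1 (1)
 31  00100011001010111100101→0 (0)
 32  01000110010101111001010→0 (1)
 33  10001100101011110010101→1 (0)
 34  00011001010111100101010→0 (0)
 35  00110010101111001010100→0 (0)
 36  01100101011110010101000→0 (1)
 37  11001010111100101010001→1 (1)
 38  10010101111001010100011→1 (0)
 39  00101011110010101000110→0 (0)
 40  01010111100101010001100→0 (1)
 41  10101111001010100011001→1 (0)
 42  01011110010101000110010→0 (1)
 43  10111100101010001100101→1 (0)
 44  01111001010100011001010→0 (0)
 45  11110010101000110010100→1 (1)
 46  11100101010001100101001→1 (0)

01000100001010000101101110000010010001100101011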